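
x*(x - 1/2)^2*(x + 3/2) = x^4 + x^3/2 - 5*x^2/4 + 3*x/8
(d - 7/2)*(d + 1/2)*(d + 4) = d^3 + d^2 - 55*d/4 - 7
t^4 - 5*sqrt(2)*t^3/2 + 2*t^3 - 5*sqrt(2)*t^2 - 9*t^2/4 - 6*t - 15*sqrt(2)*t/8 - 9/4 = (t + 1/2)*(t + 3/2)*(t - 3*sqrt(2))*(t + sqrt(2)/2)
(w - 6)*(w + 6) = w^2 - 36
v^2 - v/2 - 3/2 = (v - 3/2)*(v + 1)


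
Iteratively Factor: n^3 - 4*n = (n)*(n^2 - 4) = n*(n + 2)*(n - 2)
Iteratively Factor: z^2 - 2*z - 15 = (z + 3)*(z - 5)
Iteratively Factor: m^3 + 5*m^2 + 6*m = (m + 2)*(m^2 + 3*m) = (m + 2)*(m + 3)*(m)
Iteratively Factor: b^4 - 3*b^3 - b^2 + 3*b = (b - 1)*(b^3 - 2*b^2 - 3*b) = (b - 1)*(b + 1)*(b^2 - 3*b) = b*(b - 1)*(b + 1)*(b - 3)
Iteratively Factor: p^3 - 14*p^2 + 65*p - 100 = (p - 5)*(p^2 - 9*p + 20) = (p - 5)*(p - 4)*(p - 5)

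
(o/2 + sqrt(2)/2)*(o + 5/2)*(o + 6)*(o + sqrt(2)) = o^4/2 + sqrt(2)*o^3 + 17*o^3/4 + 17*o^2/2 + 17*sqrt(2)*o^2/2 + 17*o/2 + 15*sqrt(2)*o + 15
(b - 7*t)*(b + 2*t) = b^2 - 5*b*t - 14*t^2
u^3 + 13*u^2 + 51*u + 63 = (u + 3)^2*(u + 7)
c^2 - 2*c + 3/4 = (c - 3/2)*(c - 1/2)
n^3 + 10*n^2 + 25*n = n*(n + 5)^2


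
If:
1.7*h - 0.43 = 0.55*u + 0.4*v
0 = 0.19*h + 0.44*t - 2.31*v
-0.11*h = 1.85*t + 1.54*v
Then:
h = 16.3348729792148*v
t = -1.80369515011547*v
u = 49.7623346630275*v - 0.781818181818182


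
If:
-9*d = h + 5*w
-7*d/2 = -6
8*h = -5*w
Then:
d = 12/7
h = 108/49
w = -864/245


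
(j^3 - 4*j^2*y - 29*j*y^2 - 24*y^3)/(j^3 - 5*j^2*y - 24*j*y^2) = (j + y)/j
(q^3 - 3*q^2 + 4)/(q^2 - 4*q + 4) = q + 1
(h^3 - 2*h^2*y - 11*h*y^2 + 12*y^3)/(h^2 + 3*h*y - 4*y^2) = (h^2 - h*y - 12*y^2)/(h + 4*y)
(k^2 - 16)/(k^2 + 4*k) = (k - 4)/k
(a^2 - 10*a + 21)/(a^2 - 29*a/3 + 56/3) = 3*(a - 3)/(3*a - 8)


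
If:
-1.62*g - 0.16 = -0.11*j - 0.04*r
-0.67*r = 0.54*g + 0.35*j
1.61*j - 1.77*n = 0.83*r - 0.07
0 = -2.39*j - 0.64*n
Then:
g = -0.10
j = -0.00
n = 0.00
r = 0.08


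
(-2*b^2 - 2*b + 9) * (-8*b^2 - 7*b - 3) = 16*b^4 + 30*b^3 - 52*b^2 - 57*b - 27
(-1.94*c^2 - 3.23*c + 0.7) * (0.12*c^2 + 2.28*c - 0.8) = -0.2328*c^4 - 4.8108*c^3 - 5.7284*c^2 + 4.18*c - 0.56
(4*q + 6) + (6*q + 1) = 10*q + 7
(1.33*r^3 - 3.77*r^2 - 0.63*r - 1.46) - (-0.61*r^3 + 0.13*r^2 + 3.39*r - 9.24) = 1.94*r^3 - 3.9*r^2 - 4.02*r + 7.78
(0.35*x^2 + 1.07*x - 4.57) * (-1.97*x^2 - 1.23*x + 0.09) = -0.6895*x^4 - 2.5384*x^3 + 7.7183*x^2 + 5.7174*x - 0.4113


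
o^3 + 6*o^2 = o^2*(o + 6)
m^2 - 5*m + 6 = (m - 3)*(m - 2)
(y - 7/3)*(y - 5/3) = y^2 - 4*y + 35/9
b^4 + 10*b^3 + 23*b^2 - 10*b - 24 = (b - 1)*(b + 1)*(b + 4)*(b + 6)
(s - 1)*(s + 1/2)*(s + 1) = s^3 + s^2/2 - s - 1/2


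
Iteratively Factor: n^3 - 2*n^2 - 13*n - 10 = (n + 1)*(n^2 - 3*n - 10) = (n - 5)*(n + 1)*(n + 2)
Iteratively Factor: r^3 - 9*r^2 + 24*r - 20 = (r - 2)*(r^2 - 7*r + 10) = (r - 5)*(r - 2)*(r - 2)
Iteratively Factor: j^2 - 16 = (j - 4)*(j + 4)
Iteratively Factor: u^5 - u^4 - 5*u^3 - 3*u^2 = (u - 3)*(u^4 + 2*u^3 + u^2) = (u - 3)*(u + 1)*(u^3 + u^2) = u*(u - 3)*(u + 1)*(u^2 + u) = u^2*(u - 3)*(u + 1)*(u + 1)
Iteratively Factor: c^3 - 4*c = (c)*(c^2 - 4) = c*(c - 2)*(c + 2)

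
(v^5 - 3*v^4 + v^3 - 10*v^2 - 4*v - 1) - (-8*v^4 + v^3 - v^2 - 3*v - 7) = v^5 + 5*v^4 - 9*v^2 - v + 6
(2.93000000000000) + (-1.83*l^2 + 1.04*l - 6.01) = -1.83*l^2 + 1.04*l - 3.08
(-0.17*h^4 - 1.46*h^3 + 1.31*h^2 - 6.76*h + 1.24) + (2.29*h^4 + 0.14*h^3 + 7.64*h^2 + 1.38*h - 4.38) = 2.12*h^4 - 1.32*h^3 + 8.95*h^2 - 5.38*h - 3.14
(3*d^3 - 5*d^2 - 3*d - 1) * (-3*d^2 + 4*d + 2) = -9*d^5 + 27*d^4 - 5*d^3 - 19*d^2 - 10*d - 2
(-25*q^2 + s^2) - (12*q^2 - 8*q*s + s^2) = -37*q^2 + 8*q*s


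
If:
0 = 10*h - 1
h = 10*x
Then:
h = 1/10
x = 1/100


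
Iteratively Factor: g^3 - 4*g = (g + 2)*(g^2 - 2*g) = g*(g + 2)*(g - 2)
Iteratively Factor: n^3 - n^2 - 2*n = (n)*(n^2 - n - 2) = n*(n - 2)*(n + 1)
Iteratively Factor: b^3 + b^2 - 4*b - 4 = (b + 2)*(b^2 - b - 2) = (b + 1)*(b + 2)*(b - 2)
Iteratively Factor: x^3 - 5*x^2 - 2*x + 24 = (x - 4)*(x^2 - x - 6) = (x - 4)*(x - 3)*(x + 2)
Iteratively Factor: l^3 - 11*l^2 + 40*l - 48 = (l - 4)*(l^2 - 7*l + 12) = (l - 4)*(l - 3)*(l - 4)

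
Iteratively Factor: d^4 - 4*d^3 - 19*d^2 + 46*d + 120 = (d - 4)*(d^3 - 19*d - 30) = (d - 5)*(d - 4)*(d^2 + 5*d + 6) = (d - 5)*(d - 4)*(d + 3)*(d + 2)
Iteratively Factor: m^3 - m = (m + 1)*(m^2 - m) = (m - 1)*(m + 1)*(m)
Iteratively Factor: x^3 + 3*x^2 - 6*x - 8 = (x + 4)*(x^2 - x - 2) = (x + 1)*(x + 4)*(x - 2)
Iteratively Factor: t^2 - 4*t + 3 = (t - 1)*(t - 3)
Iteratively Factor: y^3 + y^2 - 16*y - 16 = (y - 4)*(y^2 + 5*y + 4) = (y - 4)*(y + 4)*(y + 1)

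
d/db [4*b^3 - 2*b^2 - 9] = 4*b*(3*b - 1)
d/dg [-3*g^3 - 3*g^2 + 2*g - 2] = -9*g^2 - 6*g + 2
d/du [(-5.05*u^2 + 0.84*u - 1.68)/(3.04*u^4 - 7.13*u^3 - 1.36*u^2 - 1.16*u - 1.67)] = (30.704*u^5 - 43.6673*u^4 + 32.4072*u^3 - 28.9348*u^2 + 12.2974*u - 3.3516)/(9.2416*u^8 - 43.3504*u^7 + 42.5681*u^6 + 12.3408*u^5 + 8.2376*u^4 + 26.9694*u^3 + 5.888*u^2 + 3.8744*u + 2.7889)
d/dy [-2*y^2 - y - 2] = -4*y - 1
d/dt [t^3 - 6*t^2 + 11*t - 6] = 3*t^2 - 12*t + 11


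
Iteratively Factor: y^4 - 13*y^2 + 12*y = (y - 1)*(y^3 + y^2 - 12*y) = (y - 1)*(y + 4)*(y^2 - 3*y) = (y - 3)*(y - 1)*(y + 4)*(y)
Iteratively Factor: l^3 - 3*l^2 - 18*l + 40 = (l + 4)*(l^2 - 7*l + 10) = (l - 5)*(l + 4)*(l - 2)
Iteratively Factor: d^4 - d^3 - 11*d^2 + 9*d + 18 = (d - 3)*(d^3 + 2*d^2 - 5*d - 6) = (d - 3)*(d + 1)*(d^2 + d - 6) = (d - 3)*(d - 2)*(d + 1)*(d + 3)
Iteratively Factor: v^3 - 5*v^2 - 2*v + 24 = (v - 4)*(v^2 - v - 6) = (v - 4)*(v - 3)*(v + 2)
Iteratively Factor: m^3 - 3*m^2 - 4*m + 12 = (m - 2)*(m^2 - m - 6) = (m - 2)*(m + 2)*(m - 3)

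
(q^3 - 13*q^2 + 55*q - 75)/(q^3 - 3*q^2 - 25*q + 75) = (q - 5)/(q + 5)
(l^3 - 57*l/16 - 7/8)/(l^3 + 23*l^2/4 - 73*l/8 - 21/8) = (4*l^2 - l - 14)/(2*(2*l^2 + 11*l - 21))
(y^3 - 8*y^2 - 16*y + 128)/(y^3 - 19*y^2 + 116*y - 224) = (y + 4)/(y - 7)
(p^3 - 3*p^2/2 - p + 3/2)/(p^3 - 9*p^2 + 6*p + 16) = (2*p^2 - 5*p + 3)/(2*(p^2 - 10*p + 16))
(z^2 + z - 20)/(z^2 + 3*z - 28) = (z + 5)/(z + 7)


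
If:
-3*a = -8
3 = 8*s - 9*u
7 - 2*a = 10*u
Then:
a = 8/3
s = 9/16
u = 1/6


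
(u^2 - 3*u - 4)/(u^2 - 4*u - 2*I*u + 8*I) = (u + 1)/(u - 2*I)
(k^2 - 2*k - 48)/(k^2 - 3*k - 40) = (k + 6)/(k + 5)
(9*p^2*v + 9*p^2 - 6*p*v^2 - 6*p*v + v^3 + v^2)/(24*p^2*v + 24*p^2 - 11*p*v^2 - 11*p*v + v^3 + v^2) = (3*p - v)/(8*p - v)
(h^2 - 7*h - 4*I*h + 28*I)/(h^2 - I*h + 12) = (h - 7)/(h + 3*I)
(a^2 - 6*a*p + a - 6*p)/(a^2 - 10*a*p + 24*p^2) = (-a - 1)/(-a + 4*p)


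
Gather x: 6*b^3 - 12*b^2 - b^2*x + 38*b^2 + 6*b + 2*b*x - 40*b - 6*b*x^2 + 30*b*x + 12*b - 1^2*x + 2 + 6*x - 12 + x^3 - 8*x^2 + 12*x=6*b^3 + 26*b^2 - 22*b + x^3 + x^2*(-6*b - 8) + x*(-b^2 + 32*b + 17) - 10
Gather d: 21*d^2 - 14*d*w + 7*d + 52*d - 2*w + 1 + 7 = 21*d^2 + d*(59 - 14*w) - 2*w + 8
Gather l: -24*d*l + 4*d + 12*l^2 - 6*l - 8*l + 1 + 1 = 4*d + 12*l^2 + l*(-24*d - 14) + 2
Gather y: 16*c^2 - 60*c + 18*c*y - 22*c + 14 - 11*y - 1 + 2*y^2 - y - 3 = 16*c^2 - 82*c + 2*y^2 + y*(18*c - 12) + 10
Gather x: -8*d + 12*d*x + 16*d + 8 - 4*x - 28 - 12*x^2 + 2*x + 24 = 8*d - 12*x^2 + x*(12*d - 2) + 4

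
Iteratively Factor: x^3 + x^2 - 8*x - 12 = (x + 2)*(x^2 - x - 6) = (x - 3)*(x + 2)*(x + 2)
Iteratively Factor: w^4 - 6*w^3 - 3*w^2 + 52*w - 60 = (w - 5)*(w^3 - w^2 - 8*w + 12) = (w - 5)*(w + 3)*(w^2 - 4*w + 4) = (w - 5)*(w - 2)*(w + 3)*(w - 2)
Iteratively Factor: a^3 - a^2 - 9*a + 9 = (a + 3)*(a^2 - 4*a + 3) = (a - 3)*(a + 3)*(a - 1)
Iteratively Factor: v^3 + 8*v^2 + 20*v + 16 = (v + 4)*(v^2 + 4*v + 4) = (v + 2)*(v + 4)*(v + 2)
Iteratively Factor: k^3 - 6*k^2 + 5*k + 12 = (k + 1)*(k^2 - 7*k + 12) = (k - 4)*(k + 1)*(k - 3)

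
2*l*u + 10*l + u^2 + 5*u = (2*l + u)*(u + 5)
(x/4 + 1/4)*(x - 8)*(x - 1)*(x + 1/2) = x^4/4 - 15*x^3/8 - 5*x^2/4 + 15*x/8 + 1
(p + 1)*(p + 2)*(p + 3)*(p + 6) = p^4 + 12*p^3 + 47*p^2 + 72*p + 36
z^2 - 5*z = z*(z - 5)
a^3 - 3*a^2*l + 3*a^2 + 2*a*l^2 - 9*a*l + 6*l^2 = (a + 3)*(a - 2*l)*(a - l)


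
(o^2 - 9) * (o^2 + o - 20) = o^4 + o^3 - 29*o^2 - 9*o + 180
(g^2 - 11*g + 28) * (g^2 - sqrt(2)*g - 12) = g^4 - 11*g^3 - sqrt(2)*g^3 + 11*sqrt(2)*g^2 + 16*g^2 - 28*sqrt(2)*g + 132*g - 336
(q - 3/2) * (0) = 0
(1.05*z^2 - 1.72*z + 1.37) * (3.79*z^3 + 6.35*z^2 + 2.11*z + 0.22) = 3.9795*z^5 + 0.1487*z^4 - 3.5142*z^3 + 5.3013*z^2 + 2.5123*z + 0.3014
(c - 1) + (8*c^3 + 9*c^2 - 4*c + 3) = 8*c^3 + 9*c^2 - 3*c + 2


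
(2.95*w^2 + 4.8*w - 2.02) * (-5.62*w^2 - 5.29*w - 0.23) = -16.579*w^4 - 42.5815*w^3 - 14.7181*w^2 + 9.5818*w + 0.4646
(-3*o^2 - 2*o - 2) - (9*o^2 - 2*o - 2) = -12*o^2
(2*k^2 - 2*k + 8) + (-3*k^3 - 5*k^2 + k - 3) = -3*k^3 - 3*k^2 - k + 5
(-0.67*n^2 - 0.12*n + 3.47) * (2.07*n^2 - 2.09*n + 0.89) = -1.3869*n^4 + 1.1519*n^3 + 6.8374*n^2 - 7.3591*n + 3.0883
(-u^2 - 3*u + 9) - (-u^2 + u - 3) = 12 - 4*u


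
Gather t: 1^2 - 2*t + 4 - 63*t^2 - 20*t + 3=-63*t^2 - 22*t + 8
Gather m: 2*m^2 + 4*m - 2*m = 2*m^2 + 2*m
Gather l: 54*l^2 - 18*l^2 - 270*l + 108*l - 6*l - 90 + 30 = 36*l^2 - 168*l - 60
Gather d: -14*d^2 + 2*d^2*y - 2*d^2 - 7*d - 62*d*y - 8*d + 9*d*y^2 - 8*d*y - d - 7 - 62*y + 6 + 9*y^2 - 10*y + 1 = d^2*(2*y - 16) + d*(9*y^2 - 70*y - 16) + 9*y^2 - 72*y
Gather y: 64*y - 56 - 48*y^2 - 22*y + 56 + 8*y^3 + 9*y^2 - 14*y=8*y^3 - 39*y^2 + 28*y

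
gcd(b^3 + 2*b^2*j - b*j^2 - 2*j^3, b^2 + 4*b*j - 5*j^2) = b - j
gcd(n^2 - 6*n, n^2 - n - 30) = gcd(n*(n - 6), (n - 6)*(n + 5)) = n - 6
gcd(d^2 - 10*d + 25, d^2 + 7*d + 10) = 1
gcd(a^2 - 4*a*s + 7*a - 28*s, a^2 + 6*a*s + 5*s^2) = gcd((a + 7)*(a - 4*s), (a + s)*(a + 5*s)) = 1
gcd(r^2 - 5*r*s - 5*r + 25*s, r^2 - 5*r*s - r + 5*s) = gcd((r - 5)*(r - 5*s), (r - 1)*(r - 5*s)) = r - 5*s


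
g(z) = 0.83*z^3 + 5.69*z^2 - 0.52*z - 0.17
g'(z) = 2.49*z^2 + 11.38*z - 0.52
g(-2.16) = 19.14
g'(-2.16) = -13.48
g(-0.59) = 1.95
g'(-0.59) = -6.37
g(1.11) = 7.40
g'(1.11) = 15.18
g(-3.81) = 38.50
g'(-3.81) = -7.73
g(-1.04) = 5.59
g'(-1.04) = -9.66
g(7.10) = 580.04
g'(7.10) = 205.80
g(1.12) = 7.55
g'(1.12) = 15.35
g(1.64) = 17.94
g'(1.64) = 24.84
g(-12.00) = -608.81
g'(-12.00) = 221.48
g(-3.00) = 30.19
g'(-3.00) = -12.25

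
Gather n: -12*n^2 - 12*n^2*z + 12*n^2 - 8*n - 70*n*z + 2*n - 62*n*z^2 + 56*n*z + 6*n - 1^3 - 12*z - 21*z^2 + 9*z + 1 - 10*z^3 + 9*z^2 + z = -12*n^2*z + n*(-62*z^2 - 14*z) - 10*z^3 - 12*z^2 - 2*z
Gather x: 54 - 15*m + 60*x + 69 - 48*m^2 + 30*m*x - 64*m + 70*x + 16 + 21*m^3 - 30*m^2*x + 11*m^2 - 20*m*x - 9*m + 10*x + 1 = 21*m^3 - 37*m^2 - 88*m + x*(-30*m^2 + 10*m + 140) + 140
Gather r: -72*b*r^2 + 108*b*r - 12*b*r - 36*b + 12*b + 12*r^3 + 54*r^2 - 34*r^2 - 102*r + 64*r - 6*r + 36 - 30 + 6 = -24*b + 12*r^3 + r^2*(20 - 72*b) + r*(96*b - 44) + 12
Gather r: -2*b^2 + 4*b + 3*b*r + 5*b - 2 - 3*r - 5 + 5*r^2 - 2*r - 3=-2*b^2 + 9*b + 5*r^2 + r*(3*b - 5) - 10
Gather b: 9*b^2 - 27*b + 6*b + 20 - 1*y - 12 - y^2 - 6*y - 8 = 9*b^2 - 21*b - y^2 - 7*y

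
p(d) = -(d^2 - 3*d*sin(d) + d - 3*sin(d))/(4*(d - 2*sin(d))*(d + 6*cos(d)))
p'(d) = -(-3*d*cos(d) + 2*d - 3*sin(d) - 3*cos(d) + 1)/(4*(d - 2*sin(d))*(d + 6*cos(d))) - (6*sin(d) - 1)*(d^2 - 3*d*sin(d) + d - 3*sin(d))/(4*(d - 2*sin(d))*(d + 6*cos(d))^2) - (2*cos(d) - 1)*(d^2 - 3*d*sin(d) + d - 3*sin(d))/(4*(d - 2*sin(d))^2*(d + 6*cos(d))) = ((d - 2*sin(d))*(d + 6*cos(d))*(3*d*cos(d) - 2*d + 3*sqrt(2)*sin(d + pi/4) - 1) - (d - 2*sin(d))*(6*sin(d) - 1)*(d^2 - 3*d*sin(d) + d - 3*sin(d)) - (d + 6*cos(d))*(2*cos(d) - 1)*(d^2 - 3*d*sin(d) + d - 3*sin(d)))/(4*(d - 2*sin(d))^2*(d + 6*cos(d))^2)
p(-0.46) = -0.06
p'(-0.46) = -0.06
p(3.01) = 0.32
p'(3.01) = 0.25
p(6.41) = -0.15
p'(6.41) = 0.01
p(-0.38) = -0.06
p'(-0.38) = -0.06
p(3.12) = 0.36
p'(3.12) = 0.31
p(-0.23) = -0.07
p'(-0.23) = -0.06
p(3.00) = 0.32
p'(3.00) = 0.24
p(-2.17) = 0.03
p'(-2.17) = 0.41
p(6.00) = -0.16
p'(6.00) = 0.03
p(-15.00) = -0.17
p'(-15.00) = -0.02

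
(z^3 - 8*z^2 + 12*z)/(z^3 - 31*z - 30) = z*(z - 2)/(z^2 + 6*z + 5)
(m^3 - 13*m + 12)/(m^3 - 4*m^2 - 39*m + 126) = (m^2 + 3*m - 4)/(m^2 - m - 42)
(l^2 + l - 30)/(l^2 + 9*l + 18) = (l - 5)/(l + 3)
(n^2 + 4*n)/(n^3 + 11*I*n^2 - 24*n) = (n + 4)/(n^2 + 11*I*n - 24)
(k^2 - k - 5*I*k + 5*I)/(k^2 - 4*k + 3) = (k - 5*I)/(k - 3)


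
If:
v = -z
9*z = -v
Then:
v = 0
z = 0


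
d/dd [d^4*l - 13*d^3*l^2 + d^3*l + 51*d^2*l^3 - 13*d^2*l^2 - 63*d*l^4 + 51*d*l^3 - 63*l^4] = l*(4*d^3 - 39*d^2*l + 3*d^2 + 102*d*l^2 - 26*d*l - 63*l^3 + 51*l^2)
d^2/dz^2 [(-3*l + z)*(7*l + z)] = 2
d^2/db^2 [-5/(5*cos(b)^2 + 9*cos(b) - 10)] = 5*(100*sin(b)^4 - 331*sin(b)^2 - 315*cos(b)/4 + 135*cos(3*b)/4 - 31)/(-5*sin(b)^2 + 9*cos(b) - 5)^3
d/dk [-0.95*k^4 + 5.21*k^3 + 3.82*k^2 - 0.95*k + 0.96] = -3.8*k^3 + 15.63*k^2 + 7.64*k - 0.95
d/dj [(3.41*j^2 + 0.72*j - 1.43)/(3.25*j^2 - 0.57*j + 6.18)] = (-4.2837*j^2 + 51.4426*j + 3.6345)/(10.5625*j^4 - 3.705*j^3 + 40.4949*j^2 - 7.0452*j + 38.1924)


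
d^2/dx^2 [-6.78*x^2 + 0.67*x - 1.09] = -13.5600000000000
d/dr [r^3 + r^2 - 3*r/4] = 3*r^2 + 2*r - 3/4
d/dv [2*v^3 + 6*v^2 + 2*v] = 6*v^2 + 12*v + 2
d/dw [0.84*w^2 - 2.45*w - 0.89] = 1.68*w - 2.45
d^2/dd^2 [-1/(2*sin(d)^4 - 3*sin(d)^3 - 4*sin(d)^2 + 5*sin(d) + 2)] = (-2*(-8*sin(d)*cos(d)^2 + 9*cos(d)^2 - 4)^2*cos(d)^2 - 64*sin(d)^8 + 150*sin(d)^7 + 127*sin(d)^6 - 434*sin(d)^5 - 36*sin(d)^4 + 370*sin(d)^3 - 3*sin(d)^2 - 86*sin(d) - 16)/(2*sin(d)^4 - 3*sin(d)^3 - 4*sin(d)^2 + 5*sin(d) + 2)^3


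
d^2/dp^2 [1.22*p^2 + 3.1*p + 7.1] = 2.44000000000000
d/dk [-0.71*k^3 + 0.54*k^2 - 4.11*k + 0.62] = -2.13*k^2 + 1.08*k - 4.11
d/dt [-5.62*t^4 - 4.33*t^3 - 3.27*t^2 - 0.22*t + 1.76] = -22.48*t^3 - 12.99*t^2 - 6.54*t - 0.22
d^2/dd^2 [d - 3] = 0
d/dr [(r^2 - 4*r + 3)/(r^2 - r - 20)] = (3*r^2 - 46*r + 83)/(r^4 - 2*r^3 - 39*r^2 + 40*r + 400)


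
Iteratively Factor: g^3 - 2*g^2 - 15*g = (g)*(g^2 - 2*g - 15) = g*(g - 5)*(g + 3)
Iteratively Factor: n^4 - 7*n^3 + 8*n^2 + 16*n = (n)*(n^3 - 7*n^2 + 8*n + 16) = n*(n + 1)*(n^2 - 8*n + 16) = n*(n - 4)*(n + 1)*(n - 4)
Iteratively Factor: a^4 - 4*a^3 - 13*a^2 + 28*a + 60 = (a - 3)*(a^3 - a^2 - 16*a - 20) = (a - 3)*(a + 2)*(a^2 - 3*a - 10) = (a - 3)*(a + 2)^2*(a - 5)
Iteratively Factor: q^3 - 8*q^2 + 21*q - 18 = (q - 3)*(q^2 - 5*q + 6) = (q - 3)*(q - 2)*(q - 3)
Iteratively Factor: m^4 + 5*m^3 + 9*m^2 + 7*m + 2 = (m + 2)*(m^3 + 3*m^2 + 3*m + 1) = (m + 1)*(m + 2)*(m^2 + 2*m + 1) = (m + 1)^2*(m + 2)*(m + 1)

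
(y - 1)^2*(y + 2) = y^3 - 3*y + 2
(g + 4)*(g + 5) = g^2 + 9*g + 20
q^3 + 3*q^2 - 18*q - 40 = (q - 4)*(q + 2)*(q + 5)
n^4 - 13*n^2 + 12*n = n*(n - 3)*(n - 1)*(n + 4)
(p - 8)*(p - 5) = p^2 - 13*p + 40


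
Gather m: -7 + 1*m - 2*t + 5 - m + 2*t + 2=0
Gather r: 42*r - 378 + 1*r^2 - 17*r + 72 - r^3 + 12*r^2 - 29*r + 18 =-r^3 + 13*r^2 - 4*r - 288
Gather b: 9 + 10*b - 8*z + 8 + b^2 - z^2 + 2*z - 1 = b^2 + 10*b - z^2 - 6*z + 16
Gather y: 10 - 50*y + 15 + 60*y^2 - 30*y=60*y^2 - 80*y + 25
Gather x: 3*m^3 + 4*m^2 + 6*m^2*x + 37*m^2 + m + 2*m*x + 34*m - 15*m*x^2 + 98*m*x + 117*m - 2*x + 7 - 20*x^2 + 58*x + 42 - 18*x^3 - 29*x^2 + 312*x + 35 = 3*m^3 + 41*m^2 + 152*m - 18*x^3 + x^2*(-15*m - 49) + x*(6*m^2 + 100*m + 368) + 84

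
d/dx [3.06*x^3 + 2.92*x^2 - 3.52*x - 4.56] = 9.18*x^2 + 5.84*x - 3.52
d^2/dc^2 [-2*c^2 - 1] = -4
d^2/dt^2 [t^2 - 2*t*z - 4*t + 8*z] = 2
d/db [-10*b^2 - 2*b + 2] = -20*b - 2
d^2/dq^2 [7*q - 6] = 0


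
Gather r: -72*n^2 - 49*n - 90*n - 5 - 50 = -72*n^2 - 139*n - 55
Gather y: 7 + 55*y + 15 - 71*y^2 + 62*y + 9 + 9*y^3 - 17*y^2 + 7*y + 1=9*y^3 - 88*y^2 + 124*y + 32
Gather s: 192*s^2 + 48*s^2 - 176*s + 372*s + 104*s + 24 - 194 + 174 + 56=240*s^2 + 300*s + 60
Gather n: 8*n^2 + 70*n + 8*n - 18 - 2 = 8*n^2 + 78*n - 20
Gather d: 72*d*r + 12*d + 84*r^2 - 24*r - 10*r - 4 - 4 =d*(72*r + 12) + 84*r^2 - 34*r - 8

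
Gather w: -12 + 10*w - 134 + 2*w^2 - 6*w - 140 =2*w^2 + 4*w - 286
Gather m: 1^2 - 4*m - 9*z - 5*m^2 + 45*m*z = -5*m^2 + m*(45*z - 4) - 9*z + 1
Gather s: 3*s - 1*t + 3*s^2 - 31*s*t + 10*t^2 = 3*s^2 + s*(3 - 31*t) + 10*t^2 - t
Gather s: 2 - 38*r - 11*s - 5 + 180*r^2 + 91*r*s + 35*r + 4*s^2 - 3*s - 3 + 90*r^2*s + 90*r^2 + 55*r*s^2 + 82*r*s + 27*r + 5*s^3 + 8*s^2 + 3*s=270*r^2 + 24*r + 5*s^3 + s^2*(55*r + 12) + s*(90*r^2 + 173*r - 11) - 6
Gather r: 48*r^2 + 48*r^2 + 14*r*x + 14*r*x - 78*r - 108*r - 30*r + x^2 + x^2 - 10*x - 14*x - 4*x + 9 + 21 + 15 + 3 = 96*r^2 + r*(28*x - 216) + 2*x^2 - 28*x + 48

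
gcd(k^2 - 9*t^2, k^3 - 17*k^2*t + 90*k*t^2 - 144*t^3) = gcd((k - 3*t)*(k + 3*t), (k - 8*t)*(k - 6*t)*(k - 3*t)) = -k + 3*t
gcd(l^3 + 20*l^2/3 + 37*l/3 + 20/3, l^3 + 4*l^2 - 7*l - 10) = l + 1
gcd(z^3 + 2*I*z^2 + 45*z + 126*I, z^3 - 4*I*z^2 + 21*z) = z^2 - 4*I*z + 21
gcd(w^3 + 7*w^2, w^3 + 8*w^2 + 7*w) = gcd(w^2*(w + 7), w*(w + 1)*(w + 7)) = w^2 + 7*w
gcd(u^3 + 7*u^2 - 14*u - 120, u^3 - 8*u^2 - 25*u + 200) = u + 5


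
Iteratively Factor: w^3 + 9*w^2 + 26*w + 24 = (w + 2)*(w^2 + 7*w + 12) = (w + 2)*(w + 4)*(w + 3)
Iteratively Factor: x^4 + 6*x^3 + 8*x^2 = (x + 2)*(x^3 + 4*x^2) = x*(x + 2)*(x^2 + 4*x) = x^2*(x + 2)*(x + 4)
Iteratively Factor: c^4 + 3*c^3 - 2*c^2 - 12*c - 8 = (c + 2)*(c^3 + c^2 - 4*c - 4) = (c + 2)^2*(c^2 - c - 2) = (c + 1)*(c + 2)^2*(c - 2)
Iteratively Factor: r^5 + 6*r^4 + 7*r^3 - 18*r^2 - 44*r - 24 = (r - 2)*(r^4 + 8*r^3 + 23*r^2 + 28*r + 12) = (r - 2)*(r + 3)*(r^3 + 5*r^2 + 8*r + 4) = (r - 2)*(r + 2)*(r + 3)*(r^2 + 3*r + 2) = (r - 2)*(r + 2)^2*(r + 3)*(r + 1)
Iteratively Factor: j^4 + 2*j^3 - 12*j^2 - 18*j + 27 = (j + 3)*(j^3 - j^2 - 9*j + 9) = (j - 1)*(j + 3)*(j^2 - 9) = (j - 3)*(j - 1)*(j + 3)*(j + 3)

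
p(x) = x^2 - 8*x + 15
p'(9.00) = 10.00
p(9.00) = 24.00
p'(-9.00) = -26.00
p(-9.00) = 168.00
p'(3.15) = -1.70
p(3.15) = -0.28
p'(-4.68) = -17.36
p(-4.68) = 74.34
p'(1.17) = -5.66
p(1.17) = 7.01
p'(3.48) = -1.04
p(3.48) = -0.73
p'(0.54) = -6.92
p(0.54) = 10.97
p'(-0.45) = -8.90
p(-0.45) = 18.80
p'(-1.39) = -10.78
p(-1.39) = 28.05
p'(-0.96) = -9.92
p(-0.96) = 23.60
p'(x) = 2*x - 8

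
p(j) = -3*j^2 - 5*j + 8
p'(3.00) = -23.00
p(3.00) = -34.00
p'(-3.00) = 13.00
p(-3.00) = -4.00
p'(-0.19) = -3.86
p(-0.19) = 8.84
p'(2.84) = -22.04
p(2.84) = -30.40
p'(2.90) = -22.40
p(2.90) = -31.73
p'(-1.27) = 2.62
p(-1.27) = 9.51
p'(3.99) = -28.94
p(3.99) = -59.71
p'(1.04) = -11.24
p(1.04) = -0.44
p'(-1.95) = 6.70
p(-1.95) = 6.34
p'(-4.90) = 24.40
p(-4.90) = -39.53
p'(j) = -6*j - 5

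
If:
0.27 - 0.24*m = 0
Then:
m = 1.12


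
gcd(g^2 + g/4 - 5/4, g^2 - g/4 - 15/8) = g + 5/4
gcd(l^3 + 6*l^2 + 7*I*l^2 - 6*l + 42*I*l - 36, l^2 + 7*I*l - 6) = l^2 + 7*I*l - 6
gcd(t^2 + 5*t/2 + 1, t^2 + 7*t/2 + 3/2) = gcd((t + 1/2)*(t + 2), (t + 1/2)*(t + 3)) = t + 1/2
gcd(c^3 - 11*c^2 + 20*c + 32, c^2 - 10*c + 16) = c - 8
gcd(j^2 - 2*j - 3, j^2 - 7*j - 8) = j + 1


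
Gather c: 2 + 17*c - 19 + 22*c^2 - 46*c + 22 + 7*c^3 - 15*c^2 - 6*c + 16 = 7*c^3 + 7*c^2 - 35*c + 21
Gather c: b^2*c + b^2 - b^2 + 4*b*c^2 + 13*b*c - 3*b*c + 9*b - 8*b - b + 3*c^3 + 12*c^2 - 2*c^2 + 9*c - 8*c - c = 3*c^3 + c^2*(4*b + 10) + c*(b^2 + 10*b)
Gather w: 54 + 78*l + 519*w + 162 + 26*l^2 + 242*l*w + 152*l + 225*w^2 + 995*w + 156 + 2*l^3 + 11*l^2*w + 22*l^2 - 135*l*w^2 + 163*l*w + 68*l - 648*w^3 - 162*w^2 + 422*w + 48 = 2*l^3 + 48*l^2 + 298*l - 648*w^3 + w^2*(63 - 135*l) + w*(11*l^2 + 405*l + 1936) + 420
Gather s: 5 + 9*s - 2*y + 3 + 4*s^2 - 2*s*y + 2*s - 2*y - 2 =4*s^2 + s*(11 - 2*y) - 4*y + 6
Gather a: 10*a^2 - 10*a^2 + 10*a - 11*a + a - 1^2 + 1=0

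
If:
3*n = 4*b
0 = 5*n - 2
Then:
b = 3/10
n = 2/5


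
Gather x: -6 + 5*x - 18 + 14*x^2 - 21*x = 14*x^2 - 16*x - 24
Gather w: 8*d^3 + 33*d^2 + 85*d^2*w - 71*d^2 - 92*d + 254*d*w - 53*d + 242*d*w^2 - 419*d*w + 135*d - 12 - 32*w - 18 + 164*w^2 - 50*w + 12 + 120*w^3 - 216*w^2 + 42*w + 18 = 8*d^3 - 38*d^2 - 10*d + 120*w^3 + w^2*(242*d - 52) + w*(85*d^2 - 165*d - 40)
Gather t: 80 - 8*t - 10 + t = 70 - 7*t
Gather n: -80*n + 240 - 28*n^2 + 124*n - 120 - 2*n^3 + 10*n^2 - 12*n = -2*n^3 - 18*n^2 + 32*n + 120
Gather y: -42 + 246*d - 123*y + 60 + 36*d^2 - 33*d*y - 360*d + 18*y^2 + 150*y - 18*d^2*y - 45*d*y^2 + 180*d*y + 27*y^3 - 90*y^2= 36*d^2 - 114*d + 27*y^3 + y^2*(-45*d - 72) + y*(-18*d^2 + 147*d + 27) + 18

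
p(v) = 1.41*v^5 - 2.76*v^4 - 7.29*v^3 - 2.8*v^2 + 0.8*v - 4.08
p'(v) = 7.05*v^4 - 11.04*v^3 - 21.87*v^2 - 5.6*v + 0.8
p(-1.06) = -4.76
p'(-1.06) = 4.21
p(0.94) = -12.98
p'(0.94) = -27.45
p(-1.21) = -5.81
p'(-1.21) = 10.23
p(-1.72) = -22.03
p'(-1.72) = 63.61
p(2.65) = -109.13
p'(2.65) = -25.40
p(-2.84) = -302.00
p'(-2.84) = 551.82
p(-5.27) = -6879.51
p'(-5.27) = 6476.67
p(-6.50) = -19412.43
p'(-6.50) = 14729.74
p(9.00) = 59612.64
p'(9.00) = 36385.82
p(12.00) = 280626.96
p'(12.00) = 123896.00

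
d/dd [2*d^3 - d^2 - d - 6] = 6*d^2 - 2*d - 1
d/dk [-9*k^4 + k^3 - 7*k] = -36*k^3 + 3*k^2 - 7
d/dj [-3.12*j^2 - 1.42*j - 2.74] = -6.24*j - 1.42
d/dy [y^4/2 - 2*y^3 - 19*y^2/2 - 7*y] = 2*y^3 - 6*y^2 - 19*y - 7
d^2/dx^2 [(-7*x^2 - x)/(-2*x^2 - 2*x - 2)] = 3*(-2*x^3 - 7*x^2 - x + 2)/(x^6 + 3*x^5 + 6*x^4 + 7*x^3 + 6*x^2 + 3*x + 1)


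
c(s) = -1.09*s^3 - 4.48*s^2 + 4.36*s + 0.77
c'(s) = -3.27*s^2 - 8.96*s + 4.36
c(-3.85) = -20.22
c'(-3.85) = -9.61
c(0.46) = 1.72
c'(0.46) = -0.45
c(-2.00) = -17.15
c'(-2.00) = 9.20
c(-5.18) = 9.48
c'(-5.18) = -36.97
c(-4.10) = -17.29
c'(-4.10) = -13.87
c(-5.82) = 38.53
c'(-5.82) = -54.26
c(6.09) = -385.03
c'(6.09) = -171.48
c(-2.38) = -20.29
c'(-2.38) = 7.16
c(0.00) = 0.77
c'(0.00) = 4.36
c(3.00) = -55.90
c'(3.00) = -51.95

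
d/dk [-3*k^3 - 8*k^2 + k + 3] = -9*k^2 - 16*k + 1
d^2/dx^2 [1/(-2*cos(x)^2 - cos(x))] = (4*(1 - cos(2*x))^2 - 15*cos(x)/2 + 9*cos(2*x)/2 + 3*cos(3*x)/2 - 27/2)/((2*cos(x) + 1)^3*cos(x)^3)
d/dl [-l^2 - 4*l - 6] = -2*l - 4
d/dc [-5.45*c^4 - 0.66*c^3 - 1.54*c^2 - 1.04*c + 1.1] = -21.8*c^3 - 1.98*c^2 - 3.08*c - 1.04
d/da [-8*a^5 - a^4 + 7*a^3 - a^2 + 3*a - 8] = -40*a^4 - 4*a^3 + 21*a^2 - 2*a + 3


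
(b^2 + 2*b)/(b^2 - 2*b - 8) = b/(b - 4)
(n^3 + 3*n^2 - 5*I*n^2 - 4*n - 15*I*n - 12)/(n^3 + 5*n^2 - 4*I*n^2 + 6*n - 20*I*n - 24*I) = (n - I)/(n + 2)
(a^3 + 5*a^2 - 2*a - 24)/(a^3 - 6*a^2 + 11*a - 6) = (a^2 + 7*a + 12)/(a^2 - 4*a + 3)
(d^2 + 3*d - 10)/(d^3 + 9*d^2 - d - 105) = (d - 2)/(d^2 + 4*d - 21)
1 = 1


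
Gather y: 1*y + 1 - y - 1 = 0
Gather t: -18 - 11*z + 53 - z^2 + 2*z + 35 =-z^2 - 9*z + 70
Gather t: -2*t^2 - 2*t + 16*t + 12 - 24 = -2*t^2 + 14*t - 12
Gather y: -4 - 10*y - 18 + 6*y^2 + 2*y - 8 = 6*y^2 - 8*y - 30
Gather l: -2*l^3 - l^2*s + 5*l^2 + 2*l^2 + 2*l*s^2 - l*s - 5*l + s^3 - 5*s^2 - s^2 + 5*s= -2*l^3 + l^2*(7 - s) + l*(2*s^2 - s - 5) + s^3 - 6*s^2 + 5*s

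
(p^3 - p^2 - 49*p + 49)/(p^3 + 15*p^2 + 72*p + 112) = (p^2 - 8*p + 7)/(p^2 + 8*p + 16)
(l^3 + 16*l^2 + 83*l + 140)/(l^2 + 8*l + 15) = (l^2 + 11*l + 28)/(l + 3)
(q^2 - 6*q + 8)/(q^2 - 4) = (q - 4)/(q + 2)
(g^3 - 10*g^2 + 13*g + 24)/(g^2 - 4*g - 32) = (g^2 - 2*g - 3)/(g + 4)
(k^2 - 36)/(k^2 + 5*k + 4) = (k^2 - 36)/(k^2 + 5*k + 4)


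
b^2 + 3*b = b*(b + 3)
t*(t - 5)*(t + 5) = t^3 - 25*t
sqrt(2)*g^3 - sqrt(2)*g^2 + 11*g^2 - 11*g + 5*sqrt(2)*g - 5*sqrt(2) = (g - 1)*(g + 5*sqrt(2))*(sqrt(2)*g + 1)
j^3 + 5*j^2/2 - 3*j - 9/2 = (j - 3/2)*(j + 1)*(j + 3)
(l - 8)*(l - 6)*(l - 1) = l^3 - 15*l^2 + 62*l - 48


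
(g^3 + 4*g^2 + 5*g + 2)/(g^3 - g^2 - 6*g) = (g^2 + 2*g + 1)/(g*(g - 3))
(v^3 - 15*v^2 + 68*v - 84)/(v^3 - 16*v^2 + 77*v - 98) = (v - 6)/(v - 7)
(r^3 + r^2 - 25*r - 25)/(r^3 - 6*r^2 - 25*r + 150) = (r + 1)/(r - 6)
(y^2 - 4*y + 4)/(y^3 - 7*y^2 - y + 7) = (y^2 - 4*y + 4)/(y^3 - 7*y^2 - y + 7)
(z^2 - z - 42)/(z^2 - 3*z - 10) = (-z^2 + z + 42)/(-z^2 + 3*z + 10)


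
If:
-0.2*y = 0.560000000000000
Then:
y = -2.80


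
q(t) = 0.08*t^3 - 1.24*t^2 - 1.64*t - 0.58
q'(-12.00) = 62.68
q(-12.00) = -297.70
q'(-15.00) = 89.56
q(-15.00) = -524.98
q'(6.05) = -7.86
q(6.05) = -38.17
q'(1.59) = -4.98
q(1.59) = -6.00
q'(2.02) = -5.67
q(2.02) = -8.29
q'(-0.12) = -1.34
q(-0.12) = -0.40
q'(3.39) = -7.29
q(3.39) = -17.27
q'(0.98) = -3.84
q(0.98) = -3.30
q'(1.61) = -5.01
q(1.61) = -6.10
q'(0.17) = -2.05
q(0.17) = -0.89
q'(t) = 0.24*t^2 - 2.48*t - 1.64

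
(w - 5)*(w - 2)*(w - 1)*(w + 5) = w^4 - 3*w^3 - 23*w^2 + 75*w - 50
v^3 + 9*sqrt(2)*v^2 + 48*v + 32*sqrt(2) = (v + sqrt(2))*(v + 4*sqrt(2))^2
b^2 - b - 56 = (b - 8)*(b + 7)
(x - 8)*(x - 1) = x^2 - 9*x + 8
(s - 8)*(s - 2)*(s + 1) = s^3 - 9*s^2 + 6*s + 16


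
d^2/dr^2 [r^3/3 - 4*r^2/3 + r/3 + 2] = 2*r - 8/3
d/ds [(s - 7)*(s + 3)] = 2*s - 4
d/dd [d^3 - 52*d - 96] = 3*d^2 - 52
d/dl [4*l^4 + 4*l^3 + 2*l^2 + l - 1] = 16*l^3 + 12*l^2 + 4*l + 1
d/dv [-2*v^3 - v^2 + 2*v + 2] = -6*v^2 - 2*v + 2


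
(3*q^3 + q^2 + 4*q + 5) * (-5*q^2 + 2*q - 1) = -15*q^5 + q^4 - 21*q^3 - 18*q^2 + 6*q - 5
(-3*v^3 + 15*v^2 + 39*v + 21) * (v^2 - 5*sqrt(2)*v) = -3*v^5 + 15*v^4 + 15*sqrt(2)*v^4 - 75*sqrt(2)*v^3 + 39*v^3 - 195*sqrt(2)*v^2 + 21*v^2 - 105*sqrt(2)*v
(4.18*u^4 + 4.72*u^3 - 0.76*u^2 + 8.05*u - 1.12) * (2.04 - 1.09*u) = -4.5562*u^5 + 3.3824*u^4 + 10.4572*u^3 - 10.3249*u^2 + 17.6428*u - 2.2848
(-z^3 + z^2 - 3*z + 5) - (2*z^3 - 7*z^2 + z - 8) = -3*z^3 + 8*z^2 - 4*z + 13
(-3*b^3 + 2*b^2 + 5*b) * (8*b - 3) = -24*b^4 + 25*b^3 + 34*b^2 - 15*b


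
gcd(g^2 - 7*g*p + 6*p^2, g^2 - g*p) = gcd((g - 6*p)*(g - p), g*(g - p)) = -g + p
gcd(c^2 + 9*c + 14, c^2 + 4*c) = 1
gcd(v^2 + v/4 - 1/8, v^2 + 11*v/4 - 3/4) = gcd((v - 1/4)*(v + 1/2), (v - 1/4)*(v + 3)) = v - 1/4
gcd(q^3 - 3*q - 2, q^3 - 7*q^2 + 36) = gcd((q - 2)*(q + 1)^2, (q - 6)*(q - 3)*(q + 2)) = 1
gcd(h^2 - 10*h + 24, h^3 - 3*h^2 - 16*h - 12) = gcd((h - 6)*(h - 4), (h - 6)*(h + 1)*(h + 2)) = h - 6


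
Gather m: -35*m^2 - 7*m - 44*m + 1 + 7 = -35*m^2 - 51*m + 8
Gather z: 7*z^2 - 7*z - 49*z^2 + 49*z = -42*z^2 + 42*z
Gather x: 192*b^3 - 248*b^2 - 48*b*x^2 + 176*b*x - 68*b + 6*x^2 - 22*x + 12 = 192*b^3 - 248*b^2 - 68*b + x^2*(6 - 48*b) + x*(176*b - 22) + 12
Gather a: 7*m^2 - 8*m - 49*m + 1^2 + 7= 7*m^2 - 57*m + 8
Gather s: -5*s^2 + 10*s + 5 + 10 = -5*s^2 + 10*s + 15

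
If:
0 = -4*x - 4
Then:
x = -1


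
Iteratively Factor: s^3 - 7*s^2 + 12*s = (s - 4)*(s^2 - 3*s) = (s - 4)*(s - 3)*(s)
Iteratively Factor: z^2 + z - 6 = (z - 2)*(z + 3)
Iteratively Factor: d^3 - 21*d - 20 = (d + 1)*(d^2 - d - 20) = (d - 5)*(d + 1)*(d + 4)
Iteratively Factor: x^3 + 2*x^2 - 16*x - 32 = (x + 2)*(x^2 - 16) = (x - 4)*(x + 2)*(x + 4)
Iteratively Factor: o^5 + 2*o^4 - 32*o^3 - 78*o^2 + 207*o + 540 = (o - 5)*(o^4 + 7*o^3 + 3*o^2 - 63*o - 108) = (o - 5)*(o - 3)*(o^3 + 10*o^2 + 33*o + 36) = (o - 5)*(o - 3)*(o + 3)*(o^2 + 7*o + 12) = (o - 5)*(o - 3)*(o + 3)^2*(o + 4)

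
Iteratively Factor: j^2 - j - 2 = (j - 2)*(j + 1)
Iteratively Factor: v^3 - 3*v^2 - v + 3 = (v - 3)*(v^2 - 1) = (v - 3)*(v - 1)*(v + 1)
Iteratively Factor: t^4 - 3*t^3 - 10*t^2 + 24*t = (t - 2)*(t^3 - t^2 - 12*t) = (t - 4)*(t - 2)*(t^2 + 3*t) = t*(t - 4)*(t - 2)*(t + 3)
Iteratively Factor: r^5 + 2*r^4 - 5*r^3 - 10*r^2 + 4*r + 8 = (r + 1)*(r^4 + r^3 - 6*r^2 - 4*r + 8) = (r + 1)*(r + 2)*(r^3 - r^2 - 4*r + 4) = (r - 2)*(r + 1)*(r + 2)*(r^2 + r - 2) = (r - 2)*(r - 1)*(r + 1)*(r + 2)*(r + 2)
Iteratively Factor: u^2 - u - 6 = (u - 3)*(u + 2)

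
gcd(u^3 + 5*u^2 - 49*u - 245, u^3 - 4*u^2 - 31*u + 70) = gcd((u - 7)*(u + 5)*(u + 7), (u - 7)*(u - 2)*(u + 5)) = u^2 - 2*u - 35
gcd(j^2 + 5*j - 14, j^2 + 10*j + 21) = j + 7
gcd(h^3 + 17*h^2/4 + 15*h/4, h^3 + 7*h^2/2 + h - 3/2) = h + 3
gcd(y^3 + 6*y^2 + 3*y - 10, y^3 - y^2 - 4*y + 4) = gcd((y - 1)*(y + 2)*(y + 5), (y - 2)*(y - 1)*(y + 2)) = y^2 + y - 2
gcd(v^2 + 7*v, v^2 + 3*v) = v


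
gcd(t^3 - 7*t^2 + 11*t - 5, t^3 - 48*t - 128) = 1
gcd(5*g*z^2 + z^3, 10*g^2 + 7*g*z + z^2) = 5*g + z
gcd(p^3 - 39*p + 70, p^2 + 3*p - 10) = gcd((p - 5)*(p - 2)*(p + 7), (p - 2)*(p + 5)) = p - 2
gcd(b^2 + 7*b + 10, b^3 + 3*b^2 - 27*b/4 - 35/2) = b + 2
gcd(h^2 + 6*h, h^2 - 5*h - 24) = 1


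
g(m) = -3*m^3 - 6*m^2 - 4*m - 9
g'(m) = -9*m^2 - 12*m - 4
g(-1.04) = -7.96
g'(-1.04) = -1.25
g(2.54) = -107.03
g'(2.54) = -92.54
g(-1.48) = -6.50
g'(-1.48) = -5.95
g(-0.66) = -8.11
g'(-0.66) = -0.00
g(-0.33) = -8.23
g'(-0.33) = -1.02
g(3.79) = -273.66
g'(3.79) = -178.76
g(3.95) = -303.30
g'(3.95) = -191.82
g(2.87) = -140.82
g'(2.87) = -112.57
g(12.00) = -6105.00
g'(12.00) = -1444.00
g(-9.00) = 1728.00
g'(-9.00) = -625.00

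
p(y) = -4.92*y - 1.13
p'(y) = -4.92000000000000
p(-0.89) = 3.25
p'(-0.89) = -4.92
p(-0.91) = 3.35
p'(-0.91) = -4.92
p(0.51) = -3.64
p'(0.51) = -4.92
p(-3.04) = 13.83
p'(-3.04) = -4.92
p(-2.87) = 12.99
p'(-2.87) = -4.92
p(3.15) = -16.63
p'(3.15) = -4.92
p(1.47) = -8.36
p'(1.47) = -4.92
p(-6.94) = 33.01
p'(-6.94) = -4.92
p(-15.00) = 72.67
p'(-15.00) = -4.92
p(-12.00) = 57.91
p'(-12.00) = -4.92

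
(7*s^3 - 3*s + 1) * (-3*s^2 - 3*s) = -21*s^5 - 21*s^4 + 9*s^3 + 6*s^2 - 3*s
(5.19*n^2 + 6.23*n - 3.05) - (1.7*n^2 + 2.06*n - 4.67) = 3.49*n^2 + 4.17*n + 1.62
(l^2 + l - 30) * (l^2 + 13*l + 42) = l^4 + 14*l^3 + 25*l^2 - 348*l - 1260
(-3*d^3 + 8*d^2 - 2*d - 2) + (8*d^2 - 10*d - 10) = -3*d^3 + 16*d^2 - 12*d - 12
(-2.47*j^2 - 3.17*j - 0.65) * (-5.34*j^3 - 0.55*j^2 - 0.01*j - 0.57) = 13.1898*j^5 + 18.2863*j^4 + 5.2392*j^3 + 1.7971*j^2 + 1.8134*j + 0.3705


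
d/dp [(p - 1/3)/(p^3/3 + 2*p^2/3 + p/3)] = (-6*p^2 + 3*p + 1)/(p^2*(p^3 + 3*p^2 + 3*p + 1))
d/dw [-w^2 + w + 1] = 1 - 2*w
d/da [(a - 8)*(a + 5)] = 2*a - 3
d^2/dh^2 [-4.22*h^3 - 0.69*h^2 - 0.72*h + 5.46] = -25.32*h - 1.38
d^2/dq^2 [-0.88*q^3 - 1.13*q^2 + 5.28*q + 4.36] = -5.28*q - 2.26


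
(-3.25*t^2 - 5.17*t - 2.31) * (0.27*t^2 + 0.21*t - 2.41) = -0.8775*t^4 - 2.0784*t^3 + 6.1231*t^2 + 11.9746*t + 5.5671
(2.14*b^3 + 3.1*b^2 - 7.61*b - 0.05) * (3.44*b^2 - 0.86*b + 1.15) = 7.3616*b^5 + 8.8236*b^4 - 26.3834*b^3 + 9.9376*b^2 - 8.7085*b - 0.0575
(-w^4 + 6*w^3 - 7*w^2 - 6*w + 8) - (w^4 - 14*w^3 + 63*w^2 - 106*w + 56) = -2*w^4 + 20*w^3 - 70*w^2 + 100*w - 48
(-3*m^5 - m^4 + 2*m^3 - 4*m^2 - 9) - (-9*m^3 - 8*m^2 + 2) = -3*m^5 - m^4 + 11*m^3 + 4*m^2 - 11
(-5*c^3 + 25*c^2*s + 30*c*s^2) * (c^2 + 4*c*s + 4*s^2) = -5*c^5 + 5*c^4*s + 110*c^3*s^2 + 220*c^2*s^3 + 120*c*s^4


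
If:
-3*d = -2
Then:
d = 2/3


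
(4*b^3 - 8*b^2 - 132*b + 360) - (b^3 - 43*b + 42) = 3*b^3 - 8*b^2 - 89*b + 318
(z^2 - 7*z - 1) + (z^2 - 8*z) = 2*z^2 - 15*z - 1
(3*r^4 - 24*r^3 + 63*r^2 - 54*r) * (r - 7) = 3*r^5 - 45*r^4 + 231*r^3 - 495*r^2 + 378*r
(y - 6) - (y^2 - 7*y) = -y^2 + 8*y - 6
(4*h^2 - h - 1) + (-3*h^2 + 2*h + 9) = h^2 + h + 8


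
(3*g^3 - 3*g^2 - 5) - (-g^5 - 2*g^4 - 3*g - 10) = g^5 + 2*g^4 + 3*g^3 - 3*g^2 + 3*g + 5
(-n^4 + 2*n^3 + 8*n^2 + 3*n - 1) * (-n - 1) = n^5 - n^4 - 10*n^3 - 11*n^2 - 2*n + 1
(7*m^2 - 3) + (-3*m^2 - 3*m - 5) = 4*m^2 - 3*m - 8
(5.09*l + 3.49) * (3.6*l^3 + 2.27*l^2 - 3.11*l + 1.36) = 18.324*l^4 + 24.1183*l^3 - 7.9076*l^2 - 3.9315*l + 4.7464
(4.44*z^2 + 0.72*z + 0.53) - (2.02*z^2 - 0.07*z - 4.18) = 2.42*z^2 + 0.79*z + 4.71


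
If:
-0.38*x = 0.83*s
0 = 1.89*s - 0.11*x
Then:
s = 0.00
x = 0.00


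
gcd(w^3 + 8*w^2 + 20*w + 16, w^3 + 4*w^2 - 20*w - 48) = w + 2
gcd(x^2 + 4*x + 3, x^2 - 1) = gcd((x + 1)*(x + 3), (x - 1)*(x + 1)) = x + 1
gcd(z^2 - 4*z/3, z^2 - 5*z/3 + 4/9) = z - 4/3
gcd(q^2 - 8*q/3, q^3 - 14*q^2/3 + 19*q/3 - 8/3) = q - 8/3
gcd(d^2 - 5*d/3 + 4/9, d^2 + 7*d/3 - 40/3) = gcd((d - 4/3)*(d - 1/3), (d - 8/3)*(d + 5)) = 1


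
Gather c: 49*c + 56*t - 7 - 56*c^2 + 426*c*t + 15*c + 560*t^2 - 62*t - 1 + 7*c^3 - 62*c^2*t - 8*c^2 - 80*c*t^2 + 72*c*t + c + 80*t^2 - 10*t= 7*c^3 + c^2*(-62*t - 64) + c*(-80*t^2 + 498*t + 65) + 640*t^2 - 16*t - 8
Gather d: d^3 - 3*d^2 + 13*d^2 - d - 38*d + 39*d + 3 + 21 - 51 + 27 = d^3 + 10*d^2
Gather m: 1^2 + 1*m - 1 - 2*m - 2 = -m - 2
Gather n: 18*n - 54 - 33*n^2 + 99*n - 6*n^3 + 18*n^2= -6*n^3 - 15*n^2 + 117*n - 54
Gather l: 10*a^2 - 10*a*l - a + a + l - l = 10*a^2 - 10*a*l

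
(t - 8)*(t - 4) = t^2 - 12*t + 32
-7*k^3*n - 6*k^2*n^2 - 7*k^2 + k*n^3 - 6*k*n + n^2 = (-7*k + n)*(k + n)*(k*n + 1)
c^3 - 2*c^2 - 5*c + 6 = (c - 3)*(c - 1)*(c + 2)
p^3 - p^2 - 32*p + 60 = (p - 5)*(p - 2)*(p + 6)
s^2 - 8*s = s*(s - 8)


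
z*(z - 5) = z^2 - 5*z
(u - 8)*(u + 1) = u^2 - 7*u - 8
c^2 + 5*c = c*(c + 5)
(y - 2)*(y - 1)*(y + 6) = y^3 + 3*y^2 - 16*y + 12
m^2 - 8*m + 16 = (m - 4)^2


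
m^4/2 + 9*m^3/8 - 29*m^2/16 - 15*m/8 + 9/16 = (m/2 + 1/2)*(m - 3/2)*(m - 1/4)*(m + 3)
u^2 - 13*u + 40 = (u - 8)*(u - 5)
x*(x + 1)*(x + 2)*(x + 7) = x^4 + 10*x^3 + 23*x^2 + 14*x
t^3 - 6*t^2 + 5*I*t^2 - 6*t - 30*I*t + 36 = (t - 6)*(t + 2*I)*(t + 3*I)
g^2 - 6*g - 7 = (g - 7)*(g + 1)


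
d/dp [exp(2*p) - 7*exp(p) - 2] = (2*exp(p) - 7)*exp(p)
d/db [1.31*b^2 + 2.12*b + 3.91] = 2.62*b + 2.12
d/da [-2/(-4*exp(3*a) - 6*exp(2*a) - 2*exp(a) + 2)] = (-6*exp(2*a) - 6*exp(a) - 1)*exp(a)/(2*exp(3*a) + 3*exp(2*a) + exp(a) - 1)^2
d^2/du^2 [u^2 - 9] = 2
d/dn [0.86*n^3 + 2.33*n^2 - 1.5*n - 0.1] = 2.58*n^2 + 4.66*n - 1.5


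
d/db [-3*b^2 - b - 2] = -6*b - 1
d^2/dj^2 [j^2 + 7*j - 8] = 2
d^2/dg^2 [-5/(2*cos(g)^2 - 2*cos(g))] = 5*((1 - cos(2*g))^2 + 15*cos(g)/4 + 3*cos(2*g)/2 - 3*cos(3*g)/4 - 9/2)/(2*(cos(g) - 1)^3*cos(g)^3)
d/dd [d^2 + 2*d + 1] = 2*d + 2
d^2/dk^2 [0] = 0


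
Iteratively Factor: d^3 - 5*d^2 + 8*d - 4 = (d - 2)*(d^2 - 3*d + 2) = (d - 2)*(d - 1)*(d - 2)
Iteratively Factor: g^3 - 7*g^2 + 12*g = (g - 3)*(g^2 - 4*g) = g*(g - 3)*(g - 4)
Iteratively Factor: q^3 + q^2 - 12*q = (q)*(q^2 + q - 12) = q*(q + 4)*(q - 3)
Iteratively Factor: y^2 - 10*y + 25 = (y - 5)*(y - 5)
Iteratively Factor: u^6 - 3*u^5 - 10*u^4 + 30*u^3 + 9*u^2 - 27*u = (u - 3)*(u^5 - 10*u^3 + 9*u) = (u - 3)*(u + 1)*(u^4 - u^3 - 9*u^2 + 9*u) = (u - 3)^2*(u + 1)*(u^3 + 2*u^2 - 3*u) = (u - 3)^2*(u + 1)*(u + 3)*(u^2 - u) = (u - 3)^2*(u - 1)*(u + 1)*(u + 3)*(u)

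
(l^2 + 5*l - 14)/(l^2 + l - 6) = (l + 7)/(l + 3)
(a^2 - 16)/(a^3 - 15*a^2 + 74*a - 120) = (a + 4)/(a^2 - 11*a + 30)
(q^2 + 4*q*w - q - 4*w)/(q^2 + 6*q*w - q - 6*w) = (q + 4*w)/(q + 6*w)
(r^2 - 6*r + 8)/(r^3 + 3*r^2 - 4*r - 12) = (r - 4)/(r^2 + 5*r + 6)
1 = 1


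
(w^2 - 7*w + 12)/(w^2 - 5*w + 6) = (w - 4)/(w - 2)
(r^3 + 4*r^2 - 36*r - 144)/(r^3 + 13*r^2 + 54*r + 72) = (r - 6)/(r + 3)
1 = 1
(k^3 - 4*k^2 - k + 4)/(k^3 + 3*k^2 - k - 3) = (k - 4)/(k + 3)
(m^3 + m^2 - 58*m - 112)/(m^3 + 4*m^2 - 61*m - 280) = (m + 2)/(m + 5)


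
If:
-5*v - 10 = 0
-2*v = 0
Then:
No Solution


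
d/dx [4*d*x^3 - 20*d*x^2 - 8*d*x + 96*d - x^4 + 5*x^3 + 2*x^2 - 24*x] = 12*d*x^2 - 40*d*x - 8*d - 4*x^3 + 15*x^2 + 4*x - 24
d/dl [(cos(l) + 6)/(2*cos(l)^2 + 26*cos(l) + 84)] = sin(l)/(2*(cos(l) + 7)^2)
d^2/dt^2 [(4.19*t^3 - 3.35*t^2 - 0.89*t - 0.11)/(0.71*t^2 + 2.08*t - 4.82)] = (3.5527136788005e-15*t^5 - 1.4210854715202e-14*t^4 + 73.93053*t^3 - 321.16251*t^2 + 564.8133*t - 175.20734)/(0.357911*t^6 + 3.145584*t^5 + 1.925946*t^4 - 33.710144*t^3 - 13.074732*t^2 + 144.970176*t - 111.980168)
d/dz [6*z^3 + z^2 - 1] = 2*z*(9*z + 1)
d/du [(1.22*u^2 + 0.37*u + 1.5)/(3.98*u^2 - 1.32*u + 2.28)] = (-3.083*u^2 - 6.3768*u + 2.8236)/(15.8404*u^4 - 10.5072*u^3 + 19.8912*u^2 - 6.0192*u + 5.1984)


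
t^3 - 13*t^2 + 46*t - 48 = (t - 8)*(t - 3)*(t - 2)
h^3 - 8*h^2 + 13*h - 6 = (h - 6)*(h - 1)^2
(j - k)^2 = j^2 - 2*j*k + k^2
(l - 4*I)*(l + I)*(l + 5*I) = l^3 + 2*I*l^2 + 19*l + 20*I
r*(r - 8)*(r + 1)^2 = r^4 - 6*r^3 - 15*r^2 - 8*r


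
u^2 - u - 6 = (u - 3)*(u + 2)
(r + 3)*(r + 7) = r^2 + 10*r + 21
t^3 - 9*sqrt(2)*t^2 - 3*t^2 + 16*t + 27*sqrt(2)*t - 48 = (t - 3)*(t - 8*sqrt(2))*(t - sqrt(2))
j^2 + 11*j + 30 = (j + 5)*(j + 6)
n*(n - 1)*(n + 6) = n^3 + 5*n^2 - 6*n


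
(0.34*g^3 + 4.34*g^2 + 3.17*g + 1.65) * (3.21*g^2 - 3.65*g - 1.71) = 1.0914*g^5 + 12.6904*g^4 - 6.2467*g^3 - 13.6954*g^2 - 11.4432*g - 2.8215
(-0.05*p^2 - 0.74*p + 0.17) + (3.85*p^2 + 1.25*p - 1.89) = 3.8*p^2 + 0.51*p - 1.72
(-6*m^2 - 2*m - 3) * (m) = -6*m^3 - 2*m^2 - 3*m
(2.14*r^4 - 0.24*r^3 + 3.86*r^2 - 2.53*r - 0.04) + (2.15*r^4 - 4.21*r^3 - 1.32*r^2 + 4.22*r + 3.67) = 4.29*r^4 - 4.45*r^3 + 2.54*r^2 + 1.69*r + 3.63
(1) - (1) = 0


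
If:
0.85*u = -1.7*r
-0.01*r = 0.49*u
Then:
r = 0.00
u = 0.00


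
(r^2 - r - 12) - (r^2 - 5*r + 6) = 4*r - 18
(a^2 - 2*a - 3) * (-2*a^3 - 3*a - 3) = -2*a^5 + 4*a^4 + 3*a^3 + 3*a^2 + 15*a + 9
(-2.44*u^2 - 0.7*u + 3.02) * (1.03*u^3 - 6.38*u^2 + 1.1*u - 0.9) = -2.5132*u^5 + 14.8462*u^4 + 4.8926*u^3 - 17.8416*u^2 + 3.952*u - 2.718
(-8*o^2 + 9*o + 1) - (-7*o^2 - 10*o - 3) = -o^2 + 19*o + 4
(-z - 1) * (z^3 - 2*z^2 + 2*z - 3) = -z^4 + z^3 + z + 3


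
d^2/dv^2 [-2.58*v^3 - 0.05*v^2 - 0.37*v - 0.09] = -15.48*v - 0.1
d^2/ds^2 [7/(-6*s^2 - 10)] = 21*(5 - 9*s^2)/(3*s^2 + 5)^3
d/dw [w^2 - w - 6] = 2*w - 1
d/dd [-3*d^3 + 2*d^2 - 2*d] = -9*d^2 + 4*d - 2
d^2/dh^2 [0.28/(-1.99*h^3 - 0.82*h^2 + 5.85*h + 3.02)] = ((3.3432*h + 0.4592)*(1.99*h^3 + 0.82*h^2 - 5.85*h - 3.02) - 0.28*(5.97*h^2 + 1.64*h - 5.85)*(11.94*h^2 + 3.28*h - 11.7))/(1.99*h^3 + 0.82*h^2 - 5.85*h - 3.02)^3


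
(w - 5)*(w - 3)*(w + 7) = w^3 - w^2 - 41*w + 105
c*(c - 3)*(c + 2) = c^3 - c^2 - 6*c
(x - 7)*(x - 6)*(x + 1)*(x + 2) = x^4 - 10*x^3 + 5*x^2 + 100*x + 84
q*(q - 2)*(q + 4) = q^3 + 2*q^2 - 8*q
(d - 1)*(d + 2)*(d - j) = d^3 - d^2*j + d^2 - d*j - 2*d + 2*j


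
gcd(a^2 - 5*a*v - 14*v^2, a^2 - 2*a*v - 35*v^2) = -a + 7*v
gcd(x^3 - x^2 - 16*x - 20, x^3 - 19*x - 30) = x^2 - 3*x - 10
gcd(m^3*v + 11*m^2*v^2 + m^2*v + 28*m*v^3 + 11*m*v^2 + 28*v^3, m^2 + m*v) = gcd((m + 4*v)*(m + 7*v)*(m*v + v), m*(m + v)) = 1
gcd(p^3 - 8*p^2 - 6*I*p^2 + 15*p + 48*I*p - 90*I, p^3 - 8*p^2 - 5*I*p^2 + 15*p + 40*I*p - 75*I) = p^2 - 8*p + 15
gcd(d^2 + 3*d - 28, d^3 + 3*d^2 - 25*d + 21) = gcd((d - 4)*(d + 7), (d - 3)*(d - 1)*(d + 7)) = d + 7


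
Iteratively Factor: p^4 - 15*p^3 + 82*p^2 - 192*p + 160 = (p - 2)*(p^3 - 13*p^2 + 56*p - 80) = (p - 4)*(p - 2)*(p^2 - 9*p + 20) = (p - 4)^2*(p - 2)*(p - 5)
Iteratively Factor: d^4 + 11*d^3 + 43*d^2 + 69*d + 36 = (d + 3)*(d^3 + 8*d^2 + 19*d + 12) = (d + 3)*(d + 4)*(d^2 + 4*d + 3) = (d + 1)*(d + 3)*(d + 4)*(d + 3)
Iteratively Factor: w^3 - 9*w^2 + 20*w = (w - 5)*(w^2 - 4*w) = w*(w - 5)*(w - 4)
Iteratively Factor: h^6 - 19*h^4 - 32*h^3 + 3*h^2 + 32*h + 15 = (h + 1)*(h^5 - h^4 - 18*h^3 - 14*h^2 + 17*h + 15) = (h + 1)*(h + 3)*(h^4 - 4*h^3 - 6*h^2 + 4*h + 5) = (h - 1)*(h + 1)*(h + 3)*(h^3 - 3*h^2 - 9*h - 5) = (h - 5)*(h - 1)*(h + 1)*(h + 3)*(h^2 + 2*h + 1) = (h - 5)*(h - 1)*(h + 1)^2*(h + 3)*(h + 1)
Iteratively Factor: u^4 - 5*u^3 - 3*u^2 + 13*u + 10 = (u - 2)*(u^3 - 3*u^2 - 9*u - 5) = (u - 2)*(u + 1)*(u^2 - 4*u - 5) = (u - 5)*(u - 2)*(u + 1)*(u + 1)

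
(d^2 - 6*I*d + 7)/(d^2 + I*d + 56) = (d + I)/(d + 8*I)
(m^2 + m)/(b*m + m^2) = (m + 1)/(b + m)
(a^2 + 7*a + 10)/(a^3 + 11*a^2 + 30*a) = (a + 2)/(a*(a + 6))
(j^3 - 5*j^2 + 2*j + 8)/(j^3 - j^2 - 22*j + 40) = (j + 1)/(j + 5)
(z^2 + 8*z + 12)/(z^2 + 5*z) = (z^2 + 8*z + 12)/(z*(z + 5))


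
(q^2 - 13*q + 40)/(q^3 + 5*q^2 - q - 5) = (q^2 - 13*q + 40)/(q^3 + 5*q^2 - q - 5)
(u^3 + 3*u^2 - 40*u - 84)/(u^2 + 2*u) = u + 1 - 42/u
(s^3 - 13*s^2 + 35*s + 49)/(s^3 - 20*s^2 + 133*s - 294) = (s + 1)/(s - 6)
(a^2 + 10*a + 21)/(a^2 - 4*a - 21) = (a + 7)/(a - 7)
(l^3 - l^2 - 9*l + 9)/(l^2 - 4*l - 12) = (-l^3 + l^2 + 9*l - 9)/(-l^2 + 4*l + 12)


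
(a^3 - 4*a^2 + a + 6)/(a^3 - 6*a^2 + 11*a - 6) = (a + 1)/(a - 1)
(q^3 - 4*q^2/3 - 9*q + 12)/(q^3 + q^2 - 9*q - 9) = (q - 4/3)/(q + 1)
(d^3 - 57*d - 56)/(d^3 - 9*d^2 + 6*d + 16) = (d + 7)/(d - 2)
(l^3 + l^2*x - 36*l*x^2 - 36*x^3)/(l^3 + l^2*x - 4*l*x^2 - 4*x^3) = (-l^2 + 36*x^2)/(-l^2 + 4*x^2)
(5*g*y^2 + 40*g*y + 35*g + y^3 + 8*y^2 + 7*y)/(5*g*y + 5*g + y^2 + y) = y + 7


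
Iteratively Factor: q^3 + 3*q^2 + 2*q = (q + 2)*(q^2 + q) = q*(q + 2)*(q + 1)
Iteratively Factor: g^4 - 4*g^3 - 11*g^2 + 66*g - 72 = (g - 3)*(g^3 - g^2 - 14*g + 24) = (g - 3)*(g + 4)*(g^2 - 5*g + 6) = (g - 3)*(g - 2)*(g + 4)*(g - 3)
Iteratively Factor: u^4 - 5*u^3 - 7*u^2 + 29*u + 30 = (u + 2)*(u^3 - 7*u^2 + 7*u + 15) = (u - 3)*(u + 2)*(u^2 - 4*u - 5) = (u - 5)*(u - 3)*(u + 2)*(u + 1)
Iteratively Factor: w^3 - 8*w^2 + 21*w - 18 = (w - 3)*(w^2 - 5*w + 6) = (w - 3)^2*(w - 2)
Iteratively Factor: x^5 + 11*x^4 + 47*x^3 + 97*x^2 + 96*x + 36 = (x + 3)*(x^4 + 8*x^3 + 23*x^2 + 28*x + 12) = (x + 3)^2*(x^3 + 5*x^2 + 8*x + 4) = (x + 1)*(x + 3)^2*(x^2 + 4*x + 4) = (x + 1)*(x + 2)*(x + 3)^2*(x + 2)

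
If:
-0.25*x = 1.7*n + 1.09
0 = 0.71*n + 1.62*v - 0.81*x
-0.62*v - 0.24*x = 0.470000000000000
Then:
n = -0.48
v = -0.34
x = -1.09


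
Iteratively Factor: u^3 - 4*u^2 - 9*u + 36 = (u + 3)*(u^2 - 7*u + 12) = (u - 3)*(u + 3)*(u - 4)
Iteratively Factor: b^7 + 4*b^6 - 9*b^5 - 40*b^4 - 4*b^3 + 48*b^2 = (b + 2)*(b^6 + 2*b^5 - 13*b^4 - 14*b^3 + 24*b^2) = (b - 1)*(b + 2)*(b^5 + 3*b^4 - 10*b^3 - 24*b^2) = b*(b - 1)*(b + 2)*(b^4 + 3*b^3 - 10*b^2 - 24*b) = b*(b - 1)*(b + 2)^2*(b^3 + b^2 - 12*b) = b^2*(b - 1)*(b + 2)^2*(b^2 + b - 12) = b^2*(b - 1)*(b + 2)^2*(b + 4)*(b - 3)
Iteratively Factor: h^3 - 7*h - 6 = (h - 3)*(h^2 + 3*h + 2) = (h - 3)*(h + 2)*(h + 1)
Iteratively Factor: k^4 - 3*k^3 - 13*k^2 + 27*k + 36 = (k - 3)*(k^3 - 13*k - 12) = (k - 3)*(k + 3)*(k^2 - 3*k - 4) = (k - 4)*(k - 3)*(k + 3)*(k + 1)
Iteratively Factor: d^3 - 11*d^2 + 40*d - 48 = (d - 4)*(d^2 - 7*d + 12) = (d - 4)^2*(d - 3)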